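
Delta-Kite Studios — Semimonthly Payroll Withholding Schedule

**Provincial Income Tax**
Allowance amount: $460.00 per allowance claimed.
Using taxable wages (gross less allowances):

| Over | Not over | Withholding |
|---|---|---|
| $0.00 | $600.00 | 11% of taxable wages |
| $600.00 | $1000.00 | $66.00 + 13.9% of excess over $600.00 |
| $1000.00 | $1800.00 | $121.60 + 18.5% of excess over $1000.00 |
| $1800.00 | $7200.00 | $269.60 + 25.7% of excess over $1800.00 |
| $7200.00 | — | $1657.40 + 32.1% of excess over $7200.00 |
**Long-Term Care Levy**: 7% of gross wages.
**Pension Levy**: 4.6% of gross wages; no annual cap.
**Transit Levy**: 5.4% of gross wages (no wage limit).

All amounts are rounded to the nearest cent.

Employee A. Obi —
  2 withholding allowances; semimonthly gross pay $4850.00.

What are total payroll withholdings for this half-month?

Provincial Income Tax: taxable = $4850.00 − 2×$460.00 = $3930.00
  $269.60 + 25.7% × ($3930.00 − $1800.00) = $269.60 + 25.7% × $2130.00 = $817.01
Long-Term Care Levy: 7% × $4850.00 = $339.50
Pension Levy: 4.6% × $4850.00 = $223.10
Transit Levy: 5.4% × $4850.00 = $261.90
Total: $817.01 + $339.50 + $223.10 + $261.90 = $1641.51

$1641.51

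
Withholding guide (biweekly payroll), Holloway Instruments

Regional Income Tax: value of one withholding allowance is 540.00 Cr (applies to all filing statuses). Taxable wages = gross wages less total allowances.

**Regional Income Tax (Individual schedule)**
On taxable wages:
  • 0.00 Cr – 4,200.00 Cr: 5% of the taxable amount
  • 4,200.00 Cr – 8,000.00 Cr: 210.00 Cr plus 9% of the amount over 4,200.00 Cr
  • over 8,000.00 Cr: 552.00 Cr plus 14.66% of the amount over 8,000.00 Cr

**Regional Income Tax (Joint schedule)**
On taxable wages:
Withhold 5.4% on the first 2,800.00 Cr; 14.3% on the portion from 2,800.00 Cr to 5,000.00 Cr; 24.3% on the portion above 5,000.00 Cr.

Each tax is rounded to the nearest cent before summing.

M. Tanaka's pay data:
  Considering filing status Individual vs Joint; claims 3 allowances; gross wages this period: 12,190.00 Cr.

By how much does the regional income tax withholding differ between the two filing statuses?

890.55 Cr

Regional Income Tax (Individual): taxable = 12,190.00 Cr − 3×540.00 Cr = 10,570.00 Cr
  552.00 Cr + 14.66% × (10,570.00 Cr − 8,000.00 Cr) = 552.00 Cr + 14.66% × 2,570.00 Cr = 928.76 Cr
Regional Income Tax (Joint): taxable = 12,190.00 Cr − 3×540.00 Cr = 10,570.00 Cr
  465.80 Cr + 24.3% × (10,570.00 Cr − 5,000.00 Cr) = 465.80 Cr + 24.3% × 5,570.00 Cr = 1,819.31 Cr
Difference: |928.76 Cr − 1,819.31 Cr| = 890.55 Cr (higher under Joint)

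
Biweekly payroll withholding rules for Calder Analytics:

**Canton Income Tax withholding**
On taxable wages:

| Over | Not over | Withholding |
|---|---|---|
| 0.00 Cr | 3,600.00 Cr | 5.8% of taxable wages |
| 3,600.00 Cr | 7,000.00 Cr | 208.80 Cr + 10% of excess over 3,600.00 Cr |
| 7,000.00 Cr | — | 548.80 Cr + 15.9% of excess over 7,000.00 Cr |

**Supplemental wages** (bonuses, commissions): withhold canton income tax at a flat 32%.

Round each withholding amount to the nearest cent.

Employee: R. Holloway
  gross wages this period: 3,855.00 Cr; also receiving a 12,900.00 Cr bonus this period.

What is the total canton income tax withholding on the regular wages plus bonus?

4,362.30 Cr

Canton Income Tax: taxable = 3,855.00 Cr
  208.80 Cr + 10% × (3,855.00 Cr − 3,600.00 Cr) = 208.80 Cr + 10% × 255.00 Cr = 234.30 Cr
Supplemental (32% flat on bonus): 32% × 12,900.00 Cr = 4,128.00 Cr
Total canton income tax: 234.30 Cr + 4,128.00 Cr = 4,362.30 Cr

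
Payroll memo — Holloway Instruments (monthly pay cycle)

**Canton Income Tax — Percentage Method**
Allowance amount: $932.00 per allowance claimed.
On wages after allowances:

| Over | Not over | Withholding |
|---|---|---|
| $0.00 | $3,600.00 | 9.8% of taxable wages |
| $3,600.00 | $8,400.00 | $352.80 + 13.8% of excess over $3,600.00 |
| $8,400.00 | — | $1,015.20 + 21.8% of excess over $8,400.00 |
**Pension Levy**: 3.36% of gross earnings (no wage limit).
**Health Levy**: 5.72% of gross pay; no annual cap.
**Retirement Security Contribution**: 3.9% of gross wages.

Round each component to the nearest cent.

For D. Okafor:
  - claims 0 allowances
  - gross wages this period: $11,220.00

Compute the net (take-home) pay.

Canton Income Tax: taxable = $11,220.00
  $1,015.20 + 21.8% × ($11,220.00 − $8,400.00) = $1,015.20 + 21.8% × $2,820.00 = $1,629.96
Pension Levy: 3.36% × $11,220.00 = $376.99
Health Levy: 5.72% × $11,220.00 = $641.78
Retirement Security Contribution: 3.9% × $11,220.00 = $437.58
Total withheld: $1,629.96 + $376.99 + $641.78 + $437.58 = $3,086.31
Net pay: $11,220.00 − $3,086.31 = $8,133.69

$8,133.69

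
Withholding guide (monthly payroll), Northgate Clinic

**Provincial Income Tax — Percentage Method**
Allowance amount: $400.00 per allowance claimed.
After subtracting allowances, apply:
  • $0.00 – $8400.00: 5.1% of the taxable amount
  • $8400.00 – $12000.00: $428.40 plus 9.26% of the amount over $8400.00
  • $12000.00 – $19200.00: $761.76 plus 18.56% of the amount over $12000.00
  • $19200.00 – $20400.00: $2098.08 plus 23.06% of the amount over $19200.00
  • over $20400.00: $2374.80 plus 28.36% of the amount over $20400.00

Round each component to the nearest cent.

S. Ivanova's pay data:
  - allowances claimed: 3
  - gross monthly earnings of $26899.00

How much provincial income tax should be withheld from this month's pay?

$3877.60

Provincial Income Tax: taxable = $26899.00 − 3×$400.00 = $25699.00
  $2374.80 + 28.36% × ($25699.00 − $20400.00) = $2374.80 + 28.36% × $5299.00 = $3877.60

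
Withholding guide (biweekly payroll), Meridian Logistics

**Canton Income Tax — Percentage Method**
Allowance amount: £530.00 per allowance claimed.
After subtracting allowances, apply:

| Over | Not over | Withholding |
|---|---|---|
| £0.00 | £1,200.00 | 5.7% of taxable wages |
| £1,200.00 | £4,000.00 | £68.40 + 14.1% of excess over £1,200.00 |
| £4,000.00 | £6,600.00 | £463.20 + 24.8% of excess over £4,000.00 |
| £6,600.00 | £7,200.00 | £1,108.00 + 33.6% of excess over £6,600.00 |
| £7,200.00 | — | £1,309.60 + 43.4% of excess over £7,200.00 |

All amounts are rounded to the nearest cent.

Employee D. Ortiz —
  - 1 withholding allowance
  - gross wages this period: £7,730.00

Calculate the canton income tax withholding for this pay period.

£1,309.60

Canton Income Tax: taxable = £7,730.00 − 1×£530.00 = £7,200.00
  £1,108.00 + 33.6% × (£7,200.00 − £6,600.00) = £1,108.00 + 33.6% × £600.00 = £1,309.60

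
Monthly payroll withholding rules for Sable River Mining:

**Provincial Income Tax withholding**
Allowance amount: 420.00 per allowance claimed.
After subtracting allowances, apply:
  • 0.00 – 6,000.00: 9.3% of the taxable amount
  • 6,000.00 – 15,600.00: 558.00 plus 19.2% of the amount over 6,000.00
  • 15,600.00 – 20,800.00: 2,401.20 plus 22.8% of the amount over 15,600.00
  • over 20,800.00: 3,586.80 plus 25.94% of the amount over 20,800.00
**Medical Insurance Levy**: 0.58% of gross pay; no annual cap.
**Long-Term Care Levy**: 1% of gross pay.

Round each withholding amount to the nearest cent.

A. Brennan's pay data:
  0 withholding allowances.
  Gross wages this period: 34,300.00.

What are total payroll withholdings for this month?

7,630.64

Provincial Income Tax: taxable = 34,300.00
  3,586.80 + 25.94% × (34,300.00 − 20,800.00) = 3,586.80 + 25.94% × 13,500.00 = 7,088.70
Medical Insurance Levy: 0.58% × 34,300.00 = 198.94
Long-Term Care Levy: 1% × 34,300.00 = 343.00
Total: 7,088.70 + 198.94 + 343.00 = 7,630.64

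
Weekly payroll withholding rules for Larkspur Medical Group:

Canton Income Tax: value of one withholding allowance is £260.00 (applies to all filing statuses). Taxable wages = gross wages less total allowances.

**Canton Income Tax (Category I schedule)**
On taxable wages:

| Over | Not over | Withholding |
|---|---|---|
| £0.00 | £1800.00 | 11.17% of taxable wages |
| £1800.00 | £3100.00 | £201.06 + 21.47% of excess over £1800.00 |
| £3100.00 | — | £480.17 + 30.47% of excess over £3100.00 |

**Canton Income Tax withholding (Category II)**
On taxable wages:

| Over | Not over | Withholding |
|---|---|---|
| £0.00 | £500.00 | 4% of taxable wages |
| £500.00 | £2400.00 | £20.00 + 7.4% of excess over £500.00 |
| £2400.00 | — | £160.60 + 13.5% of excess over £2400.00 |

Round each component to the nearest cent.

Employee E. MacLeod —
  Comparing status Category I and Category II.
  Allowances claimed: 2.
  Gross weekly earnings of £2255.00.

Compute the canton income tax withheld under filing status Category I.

£193.80

Canton Income Tax (Category I): taxable = £2255.00 − 2×£260.00 = £1735.00
  11.17% × £1735.00 = £193.80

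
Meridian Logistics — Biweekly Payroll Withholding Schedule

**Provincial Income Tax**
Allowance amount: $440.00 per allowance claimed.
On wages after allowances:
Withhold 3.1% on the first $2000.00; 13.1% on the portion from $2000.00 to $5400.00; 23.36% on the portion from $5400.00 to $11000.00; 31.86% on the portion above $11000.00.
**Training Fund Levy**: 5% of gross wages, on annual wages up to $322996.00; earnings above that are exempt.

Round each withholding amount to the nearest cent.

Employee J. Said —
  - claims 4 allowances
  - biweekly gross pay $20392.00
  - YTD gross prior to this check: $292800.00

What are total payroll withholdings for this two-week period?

Provincial Income Tax: taxable = $20392.00 − 4×$440.00 = $18632.00
  $1815.56 + 31.86% × ($18632.00 − $11000.00) = $1815.56 + 31.86% × $7632.00 = $4247.12
Training Fund Levy: 5% × $20392.00 = $1019.60
Total: $4247.12 + $1019.60 = $5266.72

$5266.72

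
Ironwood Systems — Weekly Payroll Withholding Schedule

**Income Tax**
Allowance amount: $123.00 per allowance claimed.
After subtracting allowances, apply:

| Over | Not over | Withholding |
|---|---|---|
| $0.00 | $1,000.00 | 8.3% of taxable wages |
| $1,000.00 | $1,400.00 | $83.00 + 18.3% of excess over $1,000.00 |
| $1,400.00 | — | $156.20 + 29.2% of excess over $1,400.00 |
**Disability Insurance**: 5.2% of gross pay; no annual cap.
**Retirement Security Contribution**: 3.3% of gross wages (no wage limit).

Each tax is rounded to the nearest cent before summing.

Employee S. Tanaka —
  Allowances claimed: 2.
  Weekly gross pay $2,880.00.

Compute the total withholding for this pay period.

Income Tax: taxable = $2,880.00 − 2×$123.00 = $2,634.00
  $156.20 + 29.2% × ($2,634.00 − $1,400.00) = $156.20 + 29.2% × $1,234.00 = $516.53
Disability Insurance: 5.2% × $2,880.00 = $149.76
Retirement Security Contribution: 3.3% × $2,880.00 = $95.04
Total: $516.53 + $149.76 + $95.04 = $761.33

$761.33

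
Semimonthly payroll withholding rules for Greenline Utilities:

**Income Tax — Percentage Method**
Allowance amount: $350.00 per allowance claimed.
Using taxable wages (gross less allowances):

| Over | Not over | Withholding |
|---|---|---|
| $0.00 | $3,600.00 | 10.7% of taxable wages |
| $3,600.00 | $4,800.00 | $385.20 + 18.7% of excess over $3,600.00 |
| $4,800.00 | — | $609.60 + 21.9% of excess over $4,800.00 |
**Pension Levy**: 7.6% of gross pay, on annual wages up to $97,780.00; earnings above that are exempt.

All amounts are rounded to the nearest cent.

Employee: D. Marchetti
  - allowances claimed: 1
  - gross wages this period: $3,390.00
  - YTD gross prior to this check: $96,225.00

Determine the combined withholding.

$443.46

Income Tax: taxable = $3,390.00 − 1×$350.00 = $3,040.00
  10.7% × $3,040.00 = $325.28
Pension Levy: cap $97,780.00 − YTD $96,225.00 = $1,555.00 subject; 7.6% × $1,555.00 = $118.18
Total: $325.28 + $118.18 = $443.46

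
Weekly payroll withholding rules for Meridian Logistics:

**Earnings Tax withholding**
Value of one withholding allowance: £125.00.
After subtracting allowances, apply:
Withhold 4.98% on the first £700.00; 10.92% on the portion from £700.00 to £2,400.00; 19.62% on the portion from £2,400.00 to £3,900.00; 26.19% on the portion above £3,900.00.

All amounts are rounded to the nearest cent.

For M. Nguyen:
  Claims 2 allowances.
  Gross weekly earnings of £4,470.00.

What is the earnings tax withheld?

Earnings Tax: taxable = £4,470.00 − 2×£125.00 = £4,220.00
  £514.80 + 26.19% × (£4,220.00 − £3,900.00) = £514.80 + 26.19% × £320.00 = £598.61

£598.61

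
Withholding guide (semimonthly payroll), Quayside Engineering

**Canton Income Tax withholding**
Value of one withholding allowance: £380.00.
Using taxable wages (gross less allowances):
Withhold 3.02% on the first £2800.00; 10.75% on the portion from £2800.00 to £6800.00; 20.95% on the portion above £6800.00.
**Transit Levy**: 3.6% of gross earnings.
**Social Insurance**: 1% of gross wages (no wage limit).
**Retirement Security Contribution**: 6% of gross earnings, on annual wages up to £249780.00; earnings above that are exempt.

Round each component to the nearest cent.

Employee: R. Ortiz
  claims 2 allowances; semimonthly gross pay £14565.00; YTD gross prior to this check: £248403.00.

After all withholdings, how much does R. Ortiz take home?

£11830.28

Canton Income Tax: taxable = £14565.00 − 2×£380.00 = £13805.00
  £514.56 + 20.95% × (£13805.00 − £6800.00) = £514.56 + 20.95% × £7005.00 = £1982.11
Transit Levy: 3.6% × £14565.00 = £524.34
Social Insurance: 1% × £14565.00 = £145.65
Retirement Security Contribution: cap £249780.00 − YTD £248403.00 = £1377.00 subject; 6% × £1377.00 = £82.62
Total withheld: £1982.11 + £524.34 + £145.65 + £82.62 = £2734.72
Net pay: £14565.00 − £2734.72 = £11830.28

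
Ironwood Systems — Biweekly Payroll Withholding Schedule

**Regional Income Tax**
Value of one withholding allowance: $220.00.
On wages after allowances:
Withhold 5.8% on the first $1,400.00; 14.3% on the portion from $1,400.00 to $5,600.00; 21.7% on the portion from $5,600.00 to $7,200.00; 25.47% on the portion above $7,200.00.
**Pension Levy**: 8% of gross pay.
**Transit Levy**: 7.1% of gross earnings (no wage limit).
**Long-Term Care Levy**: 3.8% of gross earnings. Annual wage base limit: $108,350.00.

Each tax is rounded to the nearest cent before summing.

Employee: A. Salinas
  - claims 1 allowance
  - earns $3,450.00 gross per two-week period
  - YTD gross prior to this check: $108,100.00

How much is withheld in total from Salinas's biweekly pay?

Regional Income Tax: taxable = $3,450.00 − 1×$220.00 = $3,230.00
  $81.20 + 14.3% × ($3,230.00 − $1,400.00) = $81.20 + 14.3% × $1,830.00 = $342.89
Pension Levy: 8% × $3,450.00 = $276.00
Transit Levy: 7.1% × $3,450.00 = $244.95
Long-Term Care Levy: cap $108,350.00 − YTD $108,100.00 = $250.00 subject; 3.8% × $250.00 = $9.50
Total: $342.89 + $276.00 + $244.95 + $9.50 = $873.34

$873.34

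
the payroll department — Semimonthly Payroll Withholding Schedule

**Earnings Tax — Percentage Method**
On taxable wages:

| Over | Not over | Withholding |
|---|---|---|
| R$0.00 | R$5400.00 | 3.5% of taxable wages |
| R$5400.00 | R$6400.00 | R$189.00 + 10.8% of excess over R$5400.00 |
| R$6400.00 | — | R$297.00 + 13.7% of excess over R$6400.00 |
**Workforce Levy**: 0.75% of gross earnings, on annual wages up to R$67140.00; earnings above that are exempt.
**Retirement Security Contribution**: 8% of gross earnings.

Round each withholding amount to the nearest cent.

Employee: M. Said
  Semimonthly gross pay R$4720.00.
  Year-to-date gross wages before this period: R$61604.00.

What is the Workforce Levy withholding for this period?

Workforce Levy: 0.75% × R$4720.00 = R$35.40

R$35.40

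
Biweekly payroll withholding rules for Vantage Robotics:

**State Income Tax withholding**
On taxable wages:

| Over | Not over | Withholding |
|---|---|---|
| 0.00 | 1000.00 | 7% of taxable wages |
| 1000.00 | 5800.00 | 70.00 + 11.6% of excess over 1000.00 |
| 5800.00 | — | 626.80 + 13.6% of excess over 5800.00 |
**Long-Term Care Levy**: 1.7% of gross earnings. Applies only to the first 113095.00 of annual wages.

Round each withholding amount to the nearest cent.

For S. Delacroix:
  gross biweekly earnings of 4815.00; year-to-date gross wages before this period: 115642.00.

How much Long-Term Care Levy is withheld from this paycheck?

Long-Term Care Levy: YTD 115642.00 ≥ cap 113095.00 → 0.00

0.00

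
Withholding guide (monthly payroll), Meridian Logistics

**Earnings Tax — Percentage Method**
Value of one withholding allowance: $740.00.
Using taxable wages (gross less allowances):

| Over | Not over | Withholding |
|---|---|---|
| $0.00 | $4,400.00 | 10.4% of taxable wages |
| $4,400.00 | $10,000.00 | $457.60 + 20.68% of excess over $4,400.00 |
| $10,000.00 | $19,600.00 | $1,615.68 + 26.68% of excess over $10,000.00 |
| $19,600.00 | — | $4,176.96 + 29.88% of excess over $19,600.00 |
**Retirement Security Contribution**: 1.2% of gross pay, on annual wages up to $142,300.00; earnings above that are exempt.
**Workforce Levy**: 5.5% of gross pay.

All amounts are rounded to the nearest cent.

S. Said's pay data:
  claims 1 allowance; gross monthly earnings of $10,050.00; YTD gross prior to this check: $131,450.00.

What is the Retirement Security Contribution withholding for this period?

Retirement Security Contribution: 1.2% × $10,050.00 = $120.60

$120.60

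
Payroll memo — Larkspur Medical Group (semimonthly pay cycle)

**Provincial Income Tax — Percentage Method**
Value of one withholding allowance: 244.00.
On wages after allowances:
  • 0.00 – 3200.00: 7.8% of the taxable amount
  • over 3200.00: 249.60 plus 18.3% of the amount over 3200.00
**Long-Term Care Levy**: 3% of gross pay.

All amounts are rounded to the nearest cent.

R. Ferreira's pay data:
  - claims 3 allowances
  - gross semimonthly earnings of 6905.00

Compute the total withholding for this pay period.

Provincial Income Tax: taxable = 6905.00 − 3×244.00 = 6173.00
  249.60 + 18.3% × (6173.00 − 3200.00) = 249.60 + 18.3% × 2973.00 = 793.66
Long-Term Care Levy: 3% × 6905.00 = 207.15
Total: 793.66 + 207.15 = 1000.81

1000.81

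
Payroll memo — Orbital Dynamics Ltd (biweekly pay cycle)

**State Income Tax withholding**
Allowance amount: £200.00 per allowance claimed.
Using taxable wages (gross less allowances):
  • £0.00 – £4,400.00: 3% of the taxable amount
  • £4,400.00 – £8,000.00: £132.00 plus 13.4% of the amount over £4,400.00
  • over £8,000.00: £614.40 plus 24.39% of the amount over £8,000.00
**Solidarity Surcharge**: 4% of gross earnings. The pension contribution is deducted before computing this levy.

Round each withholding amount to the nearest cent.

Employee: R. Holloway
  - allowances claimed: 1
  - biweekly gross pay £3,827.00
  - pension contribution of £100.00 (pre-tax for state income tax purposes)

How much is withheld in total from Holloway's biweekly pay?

State Income Tax: taxable = £3,827.00 − £100.00 − 1×£200.00 = £3,527.00
  3% × £3,527.00 = £105.81
Solidarity Surcharge: 4% × £3,727.00 = £149.08
Total: £105.81 + £149.08 = £254.89

£254.89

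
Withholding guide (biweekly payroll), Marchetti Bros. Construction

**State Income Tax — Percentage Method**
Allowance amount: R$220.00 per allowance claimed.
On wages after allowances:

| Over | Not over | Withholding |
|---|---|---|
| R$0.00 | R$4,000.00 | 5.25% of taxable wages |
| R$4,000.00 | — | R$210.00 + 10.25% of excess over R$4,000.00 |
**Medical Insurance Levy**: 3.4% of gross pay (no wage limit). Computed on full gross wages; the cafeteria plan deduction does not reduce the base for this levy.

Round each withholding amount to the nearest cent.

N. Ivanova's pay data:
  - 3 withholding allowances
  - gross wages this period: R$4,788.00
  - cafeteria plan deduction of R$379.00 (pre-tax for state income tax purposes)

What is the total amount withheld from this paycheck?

State Income Tax: taxable = R$4,788.00 − R$379.00 − 3×R$220.00 = R$3,749.00
  5.25% × R$3,749.00 = R$196.82
Medical Insurance Levy: 3.4% × R$4,788.00 = R$162.79
Total: R$196.82 + R$162.79 = R$359.61

R$359.61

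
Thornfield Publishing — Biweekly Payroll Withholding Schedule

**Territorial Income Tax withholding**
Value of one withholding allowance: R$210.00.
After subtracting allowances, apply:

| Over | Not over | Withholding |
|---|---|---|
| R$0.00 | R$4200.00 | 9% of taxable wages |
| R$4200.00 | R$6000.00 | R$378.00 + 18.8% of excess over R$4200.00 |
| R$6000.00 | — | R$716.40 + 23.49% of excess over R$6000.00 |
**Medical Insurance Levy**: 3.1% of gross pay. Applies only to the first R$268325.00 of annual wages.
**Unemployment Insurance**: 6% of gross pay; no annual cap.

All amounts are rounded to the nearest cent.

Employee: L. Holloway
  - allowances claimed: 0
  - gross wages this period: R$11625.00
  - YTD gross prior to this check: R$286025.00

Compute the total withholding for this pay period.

R$2735.21

Territorial Income Tax: taxable = R$11625.00
  R$716.40 + 23.49% × (R$11625.00 − R$6000.00) = R$716.40 + 23.49% × R$5625.00 = R$2037.71
Medical Insurance Levy: YTD R$286025.00 ≥ cap R$268325.00 → R$0.00
Unemployment Insurance: 6% × R$11625.00 = R$697.50
Total: R$2037.71 + R$0.00 + R$697.50 = R$2735.21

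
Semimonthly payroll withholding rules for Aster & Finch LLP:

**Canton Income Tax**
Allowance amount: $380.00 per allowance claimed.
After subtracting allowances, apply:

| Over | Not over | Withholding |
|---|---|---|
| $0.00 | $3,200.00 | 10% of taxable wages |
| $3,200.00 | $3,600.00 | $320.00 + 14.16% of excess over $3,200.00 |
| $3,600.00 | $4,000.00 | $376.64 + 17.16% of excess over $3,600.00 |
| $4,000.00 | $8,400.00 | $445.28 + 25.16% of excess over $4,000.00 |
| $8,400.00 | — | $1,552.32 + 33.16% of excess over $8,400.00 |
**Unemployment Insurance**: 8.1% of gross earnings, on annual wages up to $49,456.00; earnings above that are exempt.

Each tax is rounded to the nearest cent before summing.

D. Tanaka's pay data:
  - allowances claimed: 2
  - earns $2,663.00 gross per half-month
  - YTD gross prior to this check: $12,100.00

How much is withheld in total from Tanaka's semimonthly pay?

Canton Income Tax: taxable = $2,663.00 − 2×$380.00 = $1,903.00
  10% × $1,903.00 = $190.30
Unemployment Insurance: 8.1% × $2,663.00 = $215.70
Total: $190.30 + $215.70 = $406.00

$406.00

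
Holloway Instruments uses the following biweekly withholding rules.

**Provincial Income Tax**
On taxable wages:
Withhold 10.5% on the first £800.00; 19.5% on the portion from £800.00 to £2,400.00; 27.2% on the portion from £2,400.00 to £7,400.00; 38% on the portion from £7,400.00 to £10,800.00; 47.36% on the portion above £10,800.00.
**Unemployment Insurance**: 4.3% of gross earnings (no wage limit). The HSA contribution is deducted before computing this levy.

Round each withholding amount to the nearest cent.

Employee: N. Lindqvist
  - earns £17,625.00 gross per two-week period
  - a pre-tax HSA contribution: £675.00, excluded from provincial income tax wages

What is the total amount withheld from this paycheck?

Provincial Income Tax: taxable = £17,625.00 − £675.00 = £16,950.00
  £3,048.00 + 47.36% × (£16,950.00 − £10,800.00) = £3,048.00 + 47.36% × £6,150.00 = £5,960.64
Unemployment Insurance: 4.3% × £16,950.00 = £728.85
Total: £5,960.64 + £728.85 = £6,689.49

£6,689.49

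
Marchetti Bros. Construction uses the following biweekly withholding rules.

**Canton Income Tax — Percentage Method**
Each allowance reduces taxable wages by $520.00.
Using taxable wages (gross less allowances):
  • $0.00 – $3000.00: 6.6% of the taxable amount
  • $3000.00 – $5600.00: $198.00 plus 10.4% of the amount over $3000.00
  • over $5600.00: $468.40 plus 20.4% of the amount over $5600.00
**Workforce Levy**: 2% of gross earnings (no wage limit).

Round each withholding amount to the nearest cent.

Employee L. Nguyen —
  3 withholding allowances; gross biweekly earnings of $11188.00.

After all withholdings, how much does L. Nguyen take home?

Canton Income Tax: taxable = $11188.00 − 3×$520.00 = $9628.00
  $468.40 + 20.4% × ($9628.00 − $5600.00) = $468.40 + 20.4% × $4028.00 = $1290.11
Workforce Levy: 2% × $11188.00 = $223.76
Total withheld: $1290.11 + $223.76 = $1513.87
Net pay: $11188.00 − $1513.87 = $9674.13

$9674.13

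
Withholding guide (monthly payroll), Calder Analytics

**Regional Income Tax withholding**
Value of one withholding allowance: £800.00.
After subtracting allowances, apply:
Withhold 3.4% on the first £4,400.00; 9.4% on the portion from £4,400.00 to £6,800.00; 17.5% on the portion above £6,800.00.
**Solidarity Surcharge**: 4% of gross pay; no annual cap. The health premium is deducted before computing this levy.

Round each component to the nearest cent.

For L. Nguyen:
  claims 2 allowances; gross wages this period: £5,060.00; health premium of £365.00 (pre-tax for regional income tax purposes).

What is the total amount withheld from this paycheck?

Regional Income Tax: taxable = £5,060.00 − £365.00 − 2×£800.00 = £3,095.00
  3.4% × £3,095.00 = £105.23
Solidarity Surcharge: 4% × £4,695.00 = £187.80
Total: £105.23 + £187.80 = £293.03

£293.03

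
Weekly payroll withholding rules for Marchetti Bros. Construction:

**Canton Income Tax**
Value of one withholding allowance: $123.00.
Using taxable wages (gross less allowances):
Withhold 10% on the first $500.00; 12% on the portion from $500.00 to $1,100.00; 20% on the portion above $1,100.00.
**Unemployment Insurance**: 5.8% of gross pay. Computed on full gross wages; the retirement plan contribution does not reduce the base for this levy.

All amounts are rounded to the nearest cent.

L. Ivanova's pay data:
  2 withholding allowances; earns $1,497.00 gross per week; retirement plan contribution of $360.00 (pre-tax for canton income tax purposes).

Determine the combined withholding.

Canton Income Tax: taxable = $1,497.00 − $360.00 − 2×$123.00 = $891.00
  $50.00 + 12% × ($891.00 − $500.00) = $50.00 + 12% × $391.00 = $96.92
Unemployment Insurance: 5.8% × $1,497.00 = $86.83
Total: $96.92 + $86.83 = $183.75

$183.75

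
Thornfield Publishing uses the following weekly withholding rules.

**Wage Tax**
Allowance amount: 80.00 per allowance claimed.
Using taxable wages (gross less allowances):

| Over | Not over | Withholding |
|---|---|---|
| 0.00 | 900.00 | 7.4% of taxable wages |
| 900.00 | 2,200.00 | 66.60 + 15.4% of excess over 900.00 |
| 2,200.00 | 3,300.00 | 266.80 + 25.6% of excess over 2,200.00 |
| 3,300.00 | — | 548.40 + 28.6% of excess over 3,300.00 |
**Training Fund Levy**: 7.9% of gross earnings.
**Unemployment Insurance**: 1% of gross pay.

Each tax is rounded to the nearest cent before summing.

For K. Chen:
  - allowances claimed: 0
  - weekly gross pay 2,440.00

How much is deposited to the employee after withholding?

Wage Tax: taxable = 2,440.00
  266.80 + 25.6% × (2,440.00 − 2,200.00) = 266.80 + 25.6% × 240.00 = 328.24
Training Fund Levy: 7.9% × 2,440.00 = 192.76
Unemployment Insurance: 1% × 2,440.00 = 24.40
Total withheld: 328.24 + 192.76 + 24.40 = 545.40
Net pay: 2,440.00 − 545.40 = 1,894.60

1,894.60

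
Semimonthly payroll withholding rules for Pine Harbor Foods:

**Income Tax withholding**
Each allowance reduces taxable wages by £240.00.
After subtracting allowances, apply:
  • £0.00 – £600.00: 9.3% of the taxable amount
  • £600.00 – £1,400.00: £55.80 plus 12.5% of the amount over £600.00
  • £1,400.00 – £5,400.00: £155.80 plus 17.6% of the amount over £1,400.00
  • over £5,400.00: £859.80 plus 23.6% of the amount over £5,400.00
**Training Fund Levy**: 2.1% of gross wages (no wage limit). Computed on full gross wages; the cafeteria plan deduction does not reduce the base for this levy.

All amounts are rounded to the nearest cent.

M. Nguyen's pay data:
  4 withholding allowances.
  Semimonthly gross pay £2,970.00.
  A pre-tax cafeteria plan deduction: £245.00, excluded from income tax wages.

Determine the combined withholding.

£282.41

Income Tax: taxable = £2,970.00 − £245.00 − 4×£240.00 = £1,765.00
  £155.80 + 17.6% × (£1,765.00 − £1,400.00) = £155.80 + 17.6% × £365.00 = £220.04
Training Fund Levy: 2.1% × £2,970.00 = £62.37
Total: £220.04 + £62.37 = £282.41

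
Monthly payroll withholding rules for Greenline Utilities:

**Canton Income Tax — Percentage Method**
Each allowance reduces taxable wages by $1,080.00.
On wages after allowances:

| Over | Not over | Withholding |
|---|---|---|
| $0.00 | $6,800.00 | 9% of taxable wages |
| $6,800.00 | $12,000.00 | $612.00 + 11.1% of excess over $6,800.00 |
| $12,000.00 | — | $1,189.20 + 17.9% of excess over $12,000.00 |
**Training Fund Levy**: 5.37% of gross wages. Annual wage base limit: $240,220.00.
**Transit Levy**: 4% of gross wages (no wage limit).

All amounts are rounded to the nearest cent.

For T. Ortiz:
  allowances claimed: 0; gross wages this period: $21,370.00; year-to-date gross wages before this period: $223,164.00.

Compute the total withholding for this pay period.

$4,637.14

Canton Income Tax: taxable = $21,370.00
  $1,189.20 + 17.9% × ($21,370.00 − $12,000.00) = $1,189.20 + 17.9% × $9,370.00 = $2,866.43
Training Fund Levy: cap $240,220.00 − YTD $223,164.00 = $17,056.00 subject; 5.37% × $17,056.00 = $915.91
Transit Levy: 4% × $21,370.00 = $854.80
Total: $2,866.43 + $915.91 + $854.80 = $4,637.14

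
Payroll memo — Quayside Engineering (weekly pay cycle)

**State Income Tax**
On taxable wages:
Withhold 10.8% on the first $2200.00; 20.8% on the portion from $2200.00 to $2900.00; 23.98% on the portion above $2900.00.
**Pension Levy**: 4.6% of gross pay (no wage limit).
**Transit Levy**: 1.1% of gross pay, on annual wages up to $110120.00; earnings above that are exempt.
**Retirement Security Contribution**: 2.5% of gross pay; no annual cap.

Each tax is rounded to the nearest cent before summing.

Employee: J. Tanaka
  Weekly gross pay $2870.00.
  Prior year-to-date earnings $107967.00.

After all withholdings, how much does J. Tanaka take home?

State Income Tax: taxable = $2870.00
  $237.60 + 20.8% × ($2870.00 − $2200.00) = $237.60 + 20.8% × $670.00 = $376.96
Pension Levy: 4.6% × $2870.00 = $132.02
Transit Levy: cap $110120.00 − YTD $107967.00 = $2153.00 subject; 1.1% × $2153.00 = $23.68
Retirement Security Contribution: 2.5% × $2870.00 = $71.75
Total withheld: $376.96 + $132.02 + $23.68 + $71.75 = $604.41
Net pay: $2870.00 − $604.41 = $2265.59

$2265.59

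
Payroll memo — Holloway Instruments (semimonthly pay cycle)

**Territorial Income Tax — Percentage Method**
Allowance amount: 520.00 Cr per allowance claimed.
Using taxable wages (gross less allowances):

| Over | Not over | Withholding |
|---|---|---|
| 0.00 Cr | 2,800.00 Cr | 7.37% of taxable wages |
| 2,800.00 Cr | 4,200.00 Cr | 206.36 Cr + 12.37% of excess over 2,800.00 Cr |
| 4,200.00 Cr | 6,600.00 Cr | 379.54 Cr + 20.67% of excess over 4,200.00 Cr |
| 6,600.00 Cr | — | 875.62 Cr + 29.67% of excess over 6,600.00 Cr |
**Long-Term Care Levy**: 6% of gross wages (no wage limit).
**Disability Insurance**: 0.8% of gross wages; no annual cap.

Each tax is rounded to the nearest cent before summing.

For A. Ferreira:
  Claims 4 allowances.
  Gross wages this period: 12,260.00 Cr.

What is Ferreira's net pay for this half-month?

9,488.51 Cr

Territorial Income Tax: taxable = 12,260.00 Cr − 4×520.00 Cr = 10,180.00 Cr
  875.62 Cr + 29.67% × (10,180.00 Cr − 6,600.00 Cr) = 875.62 Cr + 29.67% × 3,580.00 Cr = 1,937.81 Cr
Long-Term Care Levy: 6% × 12,260.00 Cr = 735.60 Cr
Disability Insurance: 0.8% × 12,260.00 Cr = 98.08 Cr
Total withheld: 1,937.81 Cr + 735.60 Cr + 98.08 Cr = 2,771.49 Cr
Net pay: 12,260.00 Cr − 2,771.49 Cr = 9,488.51 Cr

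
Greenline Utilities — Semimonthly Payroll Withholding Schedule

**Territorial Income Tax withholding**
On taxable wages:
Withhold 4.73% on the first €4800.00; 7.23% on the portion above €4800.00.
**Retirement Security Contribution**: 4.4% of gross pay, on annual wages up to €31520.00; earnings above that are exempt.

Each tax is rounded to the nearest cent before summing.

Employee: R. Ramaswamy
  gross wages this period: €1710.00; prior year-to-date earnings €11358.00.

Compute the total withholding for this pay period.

Territorial Income Tax: taxable = €1710.00
  4.73% × €1710.00 = €80.88
Retirement Security Contribution: 4.4% × €1710.00 = €75.24
Total: €80.88 + €75.24 = €156.12

€156.12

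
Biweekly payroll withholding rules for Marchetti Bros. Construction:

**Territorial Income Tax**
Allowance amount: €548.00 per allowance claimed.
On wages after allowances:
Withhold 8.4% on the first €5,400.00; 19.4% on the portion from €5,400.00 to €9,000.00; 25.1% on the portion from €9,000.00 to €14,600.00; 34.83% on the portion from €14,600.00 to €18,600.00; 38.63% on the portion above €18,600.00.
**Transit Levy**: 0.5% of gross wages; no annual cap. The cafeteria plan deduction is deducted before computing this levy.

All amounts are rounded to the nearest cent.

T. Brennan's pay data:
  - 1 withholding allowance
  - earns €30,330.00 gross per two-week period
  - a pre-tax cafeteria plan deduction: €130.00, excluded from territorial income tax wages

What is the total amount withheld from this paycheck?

€8,371.19

Territorial Income Tax: taxable = €30,330.00 − €130.00 − 1×€548.00 = €29,652.00
  €3,950.80 + 38.63% × (€29,652.00 − €18,600.00) = €3,950.80 + 38.63% × €11,052.00 = €8,220.19
Transit Levy: 0.5% × €30,200.00 = €151.00
Total: €8,220.19 + €151.00 = €8,371.19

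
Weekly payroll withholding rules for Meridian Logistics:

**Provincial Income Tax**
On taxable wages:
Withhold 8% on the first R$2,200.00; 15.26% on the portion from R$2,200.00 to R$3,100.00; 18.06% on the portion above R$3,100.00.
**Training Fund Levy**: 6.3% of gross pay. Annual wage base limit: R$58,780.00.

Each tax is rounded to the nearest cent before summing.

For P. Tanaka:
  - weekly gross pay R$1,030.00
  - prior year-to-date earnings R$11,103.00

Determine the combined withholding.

R$147.29

Provincial Income Tax: taxable = R$1,030.00
  8% × R$1,030.00 = R$82.40
Training Fund Levy: 6.3% × R$1,030.00 = R$64.89
Total: R$82.40 + R$64.89 = R$147.29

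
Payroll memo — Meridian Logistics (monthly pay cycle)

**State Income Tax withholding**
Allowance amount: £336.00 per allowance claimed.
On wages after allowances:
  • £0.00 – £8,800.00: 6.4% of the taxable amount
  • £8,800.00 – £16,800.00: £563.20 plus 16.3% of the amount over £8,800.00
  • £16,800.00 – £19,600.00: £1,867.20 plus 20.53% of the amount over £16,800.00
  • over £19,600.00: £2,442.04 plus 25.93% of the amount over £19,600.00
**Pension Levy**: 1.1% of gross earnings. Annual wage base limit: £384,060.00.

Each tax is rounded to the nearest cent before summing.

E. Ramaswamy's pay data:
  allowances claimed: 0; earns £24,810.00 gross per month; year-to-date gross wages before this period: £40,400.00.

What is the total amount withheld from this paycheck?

State Income Tax: taxable = £24,810.00
  £2,442.04 + 25.93% × (£24,810.00 − £19,600.00) = £2,442.04 + 25.93% × £5,210.00 = £3,792.99
Pension Levy: 1.1% × £24,810.00 = £272.91
Total: £3,792.99 + £272.91 = £4,065.90

£4,065.90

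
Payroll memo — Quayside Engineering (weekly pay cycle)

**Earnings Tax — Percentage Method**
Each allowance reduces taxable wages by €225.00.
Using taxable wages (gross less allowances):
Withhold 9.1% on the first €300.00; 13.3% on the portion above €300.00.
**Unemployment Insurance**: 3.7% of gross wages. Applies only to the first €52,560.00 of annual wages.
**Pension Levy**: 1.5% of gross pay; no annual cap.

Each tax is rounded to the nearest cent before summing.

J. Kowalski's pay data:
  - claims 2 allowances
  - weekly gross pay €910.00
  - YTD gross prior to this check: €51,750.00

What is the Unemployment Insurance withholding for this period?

€29.97

Unemployment Insurance: cap €52,560.00 − YTD €51,750.00 = €810.00 subject; 3.7% × €810.00 = €29.97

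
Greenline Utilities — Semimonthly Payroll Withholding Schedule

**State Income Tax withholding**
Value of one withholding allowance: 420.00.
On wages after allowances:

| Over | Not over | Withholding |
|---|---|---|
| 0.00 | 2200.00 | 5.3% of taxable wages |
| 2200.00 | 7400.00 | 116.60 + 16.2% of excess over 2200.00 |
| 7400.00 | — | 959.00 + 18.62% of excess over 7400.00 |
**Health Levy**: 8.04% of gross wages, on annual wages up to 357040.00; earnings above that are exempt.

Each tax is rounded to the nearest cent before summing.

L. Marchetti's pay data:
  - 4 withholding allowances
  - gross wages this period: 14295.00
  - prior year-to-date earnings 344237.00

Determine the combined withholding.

2959.39

State Income Tax: taxable = 14295.00 − 4×420.00 = 12615.00
  959.00 + 18.62% × (12615.00 − 7400.00) = 959.00 + 18.62% × 5215.00 = 1930.03
Health Levy: cap 357040.00 − YTD 344237.00 = 12803.00 subject; 8.04% × 12803.00 = 1029.36
Total: 1930.03 + 1029.36 = 2959.39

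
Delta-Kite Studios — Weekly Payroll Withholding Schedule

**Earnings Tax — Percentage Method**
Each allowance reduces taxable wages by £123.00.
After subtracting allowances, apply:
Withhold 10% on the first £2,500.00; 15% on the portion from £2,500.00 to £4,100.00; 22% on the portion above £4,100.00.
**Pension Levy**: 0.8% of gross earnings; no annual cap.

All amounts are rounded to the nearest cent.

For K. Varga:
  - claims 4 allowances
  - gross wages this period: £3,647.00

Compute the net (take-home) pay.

£3,269.57

Earnings Tax: taxable = £3,647.00 − 4×£123.00 = £3,155.00
  £250.00 + 15% × (£3,155.00 − £2,500.00) = £250.00 + 15% × £655.00 = £348.25
Pension Levy: 0.8% × £3,647.00 = £29.18
Total withheld: £348.25 + £29.18 = £377.43
Net pay: £3,647.00 − £377.43 = £3,269.57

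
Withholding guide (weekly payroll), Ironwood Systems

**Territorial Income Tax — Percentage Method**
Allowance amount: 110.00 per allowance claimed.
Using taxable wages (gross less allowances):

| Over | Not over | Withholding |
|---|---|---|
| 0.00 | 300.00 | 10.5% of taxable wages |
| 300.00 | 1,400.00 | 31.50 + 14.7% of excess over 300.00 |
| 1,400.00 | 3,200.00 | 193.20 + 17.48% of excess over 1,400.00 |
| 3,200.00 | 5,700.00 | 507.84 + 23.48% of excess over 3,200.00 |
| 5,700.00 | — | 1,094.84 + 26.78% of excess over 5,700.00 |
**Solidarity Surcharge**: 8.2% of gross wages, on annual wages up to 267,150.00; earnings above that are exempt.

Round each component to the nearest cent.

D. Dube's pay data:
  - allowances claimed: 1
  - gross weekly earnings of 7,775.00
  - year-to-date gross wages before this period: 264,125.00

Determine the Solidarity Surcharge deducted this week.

Solidarity Surcharge: cap 267,150.00 − YTD 264,125.00 = 3,025.00 subject; 8.2% × 3,025.00 = 248.05

248.05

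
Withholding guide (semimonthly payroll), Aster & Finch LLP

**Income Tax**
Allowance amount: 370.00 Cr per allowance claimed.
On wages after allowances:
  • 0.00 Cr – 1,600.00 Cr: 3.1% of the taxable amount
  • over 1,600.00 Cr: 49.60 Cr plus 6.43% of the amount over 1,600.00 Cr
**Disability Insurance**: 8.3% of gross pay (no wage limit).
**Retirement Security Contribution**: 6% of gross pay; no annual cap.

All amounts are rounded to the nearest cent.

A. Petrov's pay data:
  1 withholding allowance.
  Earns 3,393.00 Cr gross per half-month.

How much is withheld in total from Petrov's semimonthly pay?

626.30 Cr

Income Tax: taxable = 3,393.00 Cr − 1×370.00 Cr = 3,023.00 Cr
  49.60 Cr + 6.43% × (3,023.00 Cr − 1,600.00 Cr) = 49.60 Cr + 6.43% × 1,423.00 Cr = 141.10 Cr
Disability Insurance: 8.3% × 3,393.00 Cr = 281.62 Cr
Retirement Security Contribution: 6% × 3,393.00 Cr = 203.58 Cr
Total: 141.10 Cr + 281.62 Cr + 203.58 Cr = 626.30 Cr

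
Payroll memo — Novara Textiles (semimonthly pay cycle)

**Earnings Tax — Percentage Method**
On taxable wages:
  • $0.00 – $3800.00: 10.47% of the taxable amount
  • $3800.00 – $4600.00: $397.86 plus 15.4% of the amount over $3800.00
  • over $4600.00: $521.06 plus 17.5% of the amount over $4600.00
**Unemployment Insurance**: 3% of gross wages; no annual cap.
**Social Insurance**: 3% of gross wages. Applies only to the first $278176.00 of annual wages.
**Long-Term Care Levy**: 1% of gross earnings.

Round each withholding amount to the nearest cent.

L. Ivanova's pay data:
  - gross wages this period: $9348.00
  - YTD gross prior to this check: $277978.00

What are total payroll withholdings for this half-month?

Earnings Tax: taxable = $9348.00
  $521.06 + 17.5% × ($9348.00 − $4600.00) = $521.06 + 17.5% × $4748.00 = $1351.96
Unemployment Insurance: 3% × $9348.00 = $280.44
Social Insurance: cap $278176.00 − YTD $277978.00 = $198.00 subject; 3% × $198.00 = $5.94
Long-Term Care Levy: 1% × $9348.00 = $93.48
Total: $1351.96 + $280.44 + $5.94 + $93.48 = $1731.82

$1731.82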